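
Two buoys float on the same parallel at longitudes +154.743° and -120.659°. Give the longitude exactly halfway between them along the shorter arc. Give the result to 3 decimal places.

-162.958°

Signed shortest Δλ from +154.743° to -120.659° is +84.598°.
Midpoint longitude = +154.743° + (+84.598°)/2 = +154.743° + 42.299° = +197.042°.
Normalise into (−180°, 180°]: -162.958°.
(The naïve average (+154.743 + -120.659)/2 = 17.042° is on the wrong side of the globe.)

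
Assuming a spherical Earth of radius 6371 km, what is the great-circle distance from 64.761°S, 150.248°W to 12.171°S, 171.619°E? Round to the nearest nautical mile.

Δλ = 171.619 − -150.248 = 321.867°; wrapped into (−180°, 180°]: -38.133°.
Δφ = -12.171 − -64.761 = 52.590°.
a = sin²(Δφ/2) + cos φ₁ · cos φ₂ · sin²(Δλ/2) = 0.240721.
c = 2·atan2(√a, √(1−a)) = 1.02563 rad → d = 6371·c ≈ 6534.30 km ≈ 3528.24 nmi.

3528 nmi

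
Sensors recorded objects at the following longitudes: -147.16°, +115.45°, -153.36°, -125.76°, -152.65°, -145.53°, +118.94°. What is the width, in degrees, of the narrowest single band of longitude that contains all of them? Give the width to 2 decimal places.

Sort the longitudes: -153.36°, -152.65°, -147.16°, -145.53°, -125.76°, +115.45°, +118.94°.
Eastward gaps between consecutive values (wrapping around): 0.71°, 5.49°, 1.63°, 19.77°, 241.21°, 3.49°, 87.70°.
Largest gap = 241.21° ⇒ minimal covering band is its complement: 360° − 241.21° = 118.79°.
Band runs from +115.45° eastward to -125.76°, crossing the antimeridian.

118.79°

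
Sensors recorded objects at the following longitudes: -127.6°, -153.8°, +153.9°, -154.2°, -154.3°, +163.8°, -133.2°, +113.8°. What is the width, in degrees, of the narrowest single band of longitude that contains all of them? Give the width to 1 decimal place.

Sort the longitudes: -154.3°, -154.2°, -153.8°, -133.2°, -127.6°, +113.8°, +153.9°, +163.8°.
Eastward gaps between consecutive values (wrapping around): 0.1°, 0.4°, 20.6°, 5.6°, 241.4°, 40.1°, 9.9°, 41.9°.
Largest gap = 241.4° ⇒ minimal covering band is its complement: 360° − 241.4° = 118.6°.
Band runs from +113.8° eastward to -127.6°, crossing the antimeridian.

118.6°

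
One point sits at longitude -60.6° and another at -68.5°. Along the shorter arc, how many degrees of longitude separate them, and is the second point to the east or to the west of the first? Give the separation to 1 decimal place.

7.9° west

Raw difference: -68.5 − -60.6 = -7.9°.
Normalise into (−180°, 180°]: -7.9° stays -7.9°.
Negative ⇒ the second point lies to the west; separation 7.9°.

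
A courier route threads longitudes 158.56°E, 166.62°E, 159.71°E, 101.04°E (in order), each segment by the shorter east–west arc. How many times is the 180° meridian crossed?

0

Leg 1: +158.56° → +166.62°, shortest Δλ = 8.06° (east) — does not cross 180°.
Leg 2: +166.62° → +159.71°, shortest Δλ = -6.91° (west) — does not cross 180°.
Leg 3: +159.71° → +101.04°, shortest Δλ = -58.67° (west) — does not cross 180°.
Total crossings: 0.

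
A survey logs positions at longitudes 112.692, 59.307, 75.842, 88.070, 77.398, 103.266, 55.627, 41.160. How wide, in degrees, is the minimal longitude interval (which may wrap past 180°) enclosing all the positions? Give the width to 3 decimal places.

71.532°

Sort the longitudes: +41.160°, +55.627°, +59.307°, +75.842°, +77.398°, +88.070°, +103.266°, +112.692°.
Eastward gaps between consecutive values (wrapping around): 14.467°, 3.680°, 16.535°, 1.556°, 10.672°, 15.196°, 9.426°, 288.468°.
Largest gap = 288.468° ⇒ minimal covering band is its complement: 360° − 288.468° = 71.532°.
Band runs from +41.160° eastward to +112.692°.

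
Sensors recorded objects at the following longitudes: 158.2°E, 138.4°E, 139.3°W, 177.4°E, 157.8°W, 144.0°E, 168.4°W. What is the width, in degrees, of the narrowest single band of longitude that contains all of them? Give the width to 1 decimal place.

82.3°

Sort the longitudes: -168.4°, -157.8°, -139.3°, +138.4°, +144.0°, +158.2°, +177.4°.
Eastward gaps between consecutive values (wrapping around): 10.6°, 18.5°, 277.7°, 5.6°, 14.2°, 19.2°, 14.2°.
Largest gap = 277.7° ⇒ minimal covering band is its complement: 360° − 277.7° = 82.3°.
Band runs from +138.4° eastward to -139.3°, crossing the antimeridian.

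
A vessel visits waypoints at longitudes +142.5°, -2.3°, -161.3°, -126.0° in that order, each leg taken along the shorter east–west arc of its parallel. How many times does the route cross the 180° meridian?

0

Leg 1: +142.5° → -2.3°, shortest Δλ = -144.8° (west) — does not cross 180°.
Leg 2: -2.3° → -161.3°, shortest Δλ = -159.0° (west) — does not cross 180°.
Leg 3: -161.3° → -126.0°, shortest Δλ = 35.3° (east) — does not cross 180°.
Total crossings: 0.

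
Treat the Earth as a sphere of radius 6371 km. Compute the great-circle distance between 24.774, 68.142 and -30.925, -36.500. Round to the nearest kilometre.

Δλ = -36.500 − 68.142 = -104.642°.
Δφ = -30.925 − 24.774 = -55.699°.
a = sin²(Δφ/2) + cos φ₁ · cos φ₂ · sin²(Δλ/2) = 0.706119.
c = 2·atan2(√a, √(1−a)) = 1.99571 rad → d = 6371·c ≈ 12714.64 km.

12715 km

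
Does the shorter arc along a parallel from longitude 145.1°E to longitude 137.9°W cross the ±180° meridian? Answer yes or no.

Yes

Naïve |-137.9 − 145.1| = 283.0° > 180°, so the shorter arc goes the other way round — across 180°.
Signed shortest Δλ = ((-137.9 − 145.1 + 180) mod 360) − 180 = 77.0°.
Going east by 77.0° from +145.1° passes through 180° before reaching -137.9°.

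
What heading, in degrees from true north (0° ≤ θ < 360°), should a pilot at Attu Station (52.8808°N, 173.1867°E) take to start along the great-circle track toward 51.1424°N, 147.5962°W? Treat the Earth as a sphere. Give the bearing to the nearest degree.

Δλ = -147.5962 − 173.1867 = -320.7829°; wrapped into (−180°, 180°]: 39.2171°.
θ = atan2( sin Δλ · cos φ₂ , cos φ₁ · sin φ₂ − sin φ₁ · cos φ₂ · cos Δλ )
  = atan2(0.39667, 0.08235) = 78.272° → normalised to [0°, 360°): 78.272°.

78°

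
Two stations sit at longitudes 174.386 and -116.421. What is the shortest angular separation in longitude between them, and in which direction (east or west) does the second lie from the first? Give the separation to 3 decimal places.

Raw difference: -116.421 − 174.386 = -290.807°.
Normalise into (−180°, 180°]: -290.807° + 360° = 69.193°.
Positive ⇒ the second point lies to the east; separation 69.193°.

69.193° east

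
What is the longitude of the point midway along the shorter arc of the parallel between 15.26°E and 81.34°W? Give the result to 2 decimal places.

33.04°W

Signed shortest Δλ from +15.26° to -81.34° is -96.60°.
Midpoint longitude = +15.26° + (-96.60°)/2 = +15.26° − 48.30° = -33.04°.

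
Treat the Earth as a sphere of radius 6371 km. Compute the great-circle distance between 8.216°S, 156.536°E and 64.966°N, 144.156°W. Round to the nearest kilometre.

9470 km

Δλ = -144.156 − 156.536 = -300.692°; wrapped into (−180°, 180°]: 59.308°.
Δφ = 64.966 − -8.216 = 73.182°.
a = sin²(Δφ/2) + cos φ₁ · cos φ₂ · sin²(Δλ/2) = 0.457854.
c = 2·atan2(√a, √(1−a)) = 1.48640 rad → d = 6371·c ≈ 9469.89 km.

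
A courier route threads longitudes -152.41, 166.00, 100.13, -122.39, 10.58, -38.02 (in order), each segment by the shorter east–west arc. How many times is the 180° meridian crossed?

2

Leg 1: -152.41° → +166.00°, shortest Δλ = -41.59° (west) — crosses 180°.
Leg 2: +166.00° → +100.13°, shortest Δλ = -65.87° (west) — does not cross 180°.
Leg 3: +100.13° → -122.39°, shortest Δλ = 137.48° (east) — crosses 180°.
Leg 4: -122.39° → +10.58°, shortest Δλ = 132.97° (east) — does not cross 180°.
Leg 5: +10.58° → -38.02°, shortest Δλ = -48.6° (west) — does not cross 180°.
Total crossings: 2.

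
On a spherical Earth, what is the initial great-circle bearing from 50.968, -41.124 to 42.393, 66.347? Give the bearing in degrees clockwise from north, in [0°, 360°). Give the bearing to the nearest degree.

50°

Δλ = 66.347 − -41.124 = 107.471°.
θ = atan2( sin Δλ · cos φ₂ , cos φ₁ · sin φ₂ − sin φ₁ · cos φ₂ · cos Δλ )
  = atan2(0.70447, 0.59682) = 49.729° → normalised to [0°, 360°): 49.729°.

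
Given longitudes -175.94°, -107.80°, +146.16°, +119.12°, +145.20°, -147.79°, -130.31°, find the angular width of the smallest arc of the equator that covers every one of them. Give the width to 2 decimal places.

Sort the longitudes: -175.94°, -147.79°, -130.31°, -107.80°, +119.12°, +145.20°, +146.16°.
Eastward gaps between consecutive values (wrapping around): 28.15°, 17.48°, 22.51°, 226.92°, 26.08°, 0.96°, 37.90°.
Largest gap = 226.92° ⇒ minimal covering band is its complement: 360° − 226.92° = 133.08°.
Band runs from +119.12° eastward to -107.80°, crossing the antimeridian.

133.08°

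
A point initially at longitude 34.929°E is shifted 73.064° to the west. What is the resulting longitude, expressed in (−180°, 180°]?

Start at +34.929°; shift −73.064° → -38.135°.
-38.135° already lies in (−180°, 180°].

38.135°W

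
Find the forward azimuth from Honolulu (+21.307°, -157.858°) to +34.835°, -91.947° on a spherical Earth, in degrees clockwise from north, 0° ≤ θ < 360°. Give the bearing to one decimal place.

61.3°

Δλ = -91.947 − -157.858 = 65.911°.
θ = atan2( sin Δλ · cos φ₂ , cos φ₁ · sin φ₂ − sin φ₁ · cos φ₂ · cos Δλ )
  = atan2(0.74932, 0.41044) = 61.288° → normalised to [0°, 360°): 61.288°.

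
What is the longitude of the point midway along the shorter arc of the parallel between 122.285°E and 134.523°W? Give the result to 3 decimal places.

Signed shortest Δλ from +122.285° to -134.523° is +103.192°.
Midpoint longitude = +122.285° + (+103.192°)/2 = +122.285° + 51.596° = +173.881°.
(The naïve average (+122.285 + -134.523)/2 = -6.119° is on the wrong side of the globe.)

173.881°E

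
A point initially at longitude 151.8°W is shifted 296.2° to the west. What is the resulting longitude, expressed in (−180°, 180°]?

88.0°W

Start at -151.8°; shift −296.2° → -448.0°.
-448.0° lies outside (−180°, 180°]; add 360° → -88.0°.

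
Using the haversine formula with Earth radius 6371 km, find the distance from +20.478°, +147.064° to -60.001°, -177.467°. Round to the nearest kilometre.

9507 km

Δλ = -177.467 − 147.064 = -324.531°; wrapped into (−180°, 180°]: 35.469°.
Δφ = -60.001 − 20.478 = -80.479°.
a = sin²(Δφ/2) + cos φ₁ · cos φ₂ · sin²(Δλ/2) = 0.460755.
c = 2·atan2(√a, √(1−a)) = 1.49223 rad → d = 6371·c ≈ 9506.97 km.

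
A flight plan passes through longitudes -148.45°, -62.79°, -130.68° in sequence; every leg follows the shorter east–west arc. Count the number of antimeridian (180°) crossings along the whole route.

Leg 1: -148.45° → -62.79°, shortest Δλ = 85.66° (east) — does not cross 180°.
Leg 2: -62.79° → -130.68°, shortest Δλ = -67.89° (west) — does not cross 180°.
Total crossings: 0.

0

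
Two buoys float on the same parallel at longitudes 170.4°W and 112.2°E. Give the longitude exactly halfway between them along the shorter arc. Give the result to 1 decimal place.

Signed shortest Δλ from -170.4° to +112.2° is -77.4°.
Midpoint longitude = -170.4° + (-77.4°)/2 = -170.4° − 38.7° = -209.1°.
Normalise into (−180°, 180°]: +150.9°.
(The naïve average (-170.4 + +112.2)/2 = -29.1° is on the wrong side of the globe.)

150.9°E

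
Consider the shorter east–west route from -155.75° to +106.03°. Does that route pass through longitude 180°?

Naïve |106.03 − -155.75| = 261.78° > 180°, so the shorter arc goes the other way round — across 180°.
Signed shortest Δλ = ((106.03 − -155.75 + 180) mod 360) − 180 = -98.22°.
Going west by 98.22° from -155.75° passes through 180° before reaching +106.03°.

Yes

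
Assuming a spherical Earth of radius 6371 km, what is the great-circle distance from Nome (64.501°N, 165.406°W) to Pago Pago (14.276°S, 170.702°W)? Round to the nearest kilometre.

Δλ = -170.702 − -165.406 = -5.296°.
Δφ = -14.276 − 64.501 = -78.777°.
a = sin²(Δφ/2) + cos φ₁ · cos φ₂ · sin²(Δλ/2) = 0.403576.
c = 2·atan2(√a, √(1−a)) = 1.37673 rad → d = 6371·c ≈ 8771.17 km.

8771 km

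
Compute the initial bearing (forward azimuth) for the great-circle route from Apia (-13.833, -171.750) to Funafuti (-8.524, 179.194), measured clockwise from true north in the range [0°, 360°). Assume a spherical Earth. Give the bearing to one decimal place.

299.9°

Δλ = 179.194 − -171.750 = 350.944°; wrapped into (−180°, 180°]: -9.056°.
θ = atan2( sin Δλ · cos φ₂ , cos φ₁ · sin φ₂ − sin φ₁ · cos φ₂ · cos Δλ )
  = atan2(-0.15566, 0.08958) = -60.080° → normalised to [0°, 360°): 299.920°.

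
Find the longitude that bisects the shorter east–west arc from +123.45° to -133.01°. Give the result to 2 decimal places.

Signed shortest Δλ from +123.45° to -133.01° is +103.54°.
Midpoint longitude = +123.45° + (+103.54°)/2 = +123.45° + 51.77° = +175.22°.
(The naïve average (+123.45 + -133.01)/2 = -4.78° is on the wrong side of the globe.)

+175.22°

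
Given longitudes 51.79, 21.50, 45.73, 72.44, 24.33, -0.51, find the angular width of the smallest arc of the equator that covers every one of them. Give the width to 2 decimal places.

Sort the longitudes: -0.51°, +21.50°, +24.33°, +45.73°, +51.79°, +72.44°.
Eastward gaps between consecutive values (wrapping around): 22.01°, 2.83°, 21.40°, 6.06°, 20.65°, 287.05°.
Largest gap = 287.05° ⇒ minimal covering band is its complement: 360° − 287.05° = 72.95°.
Band runs from -0.51° eastward to +72.44°.

72.95°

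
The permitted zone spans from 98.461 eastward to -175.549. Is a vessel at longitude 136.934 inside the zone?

Yes

Band width going east from +98.461° to -175.549°: ((-175.549 − 98.461) mod 360) = 85.990°.
Offset of +136.934° east of the west edge: ((136.934 − 98.461) mod 360) = 38.473°.
38.473° ≤ 85.990° ⇒ inside.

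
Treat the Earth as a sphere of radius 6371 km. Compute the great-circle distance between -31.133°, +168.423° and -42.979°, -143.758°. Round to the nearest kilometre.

Δλ = -143.758 − 168.423 = -312.181°; wrapped into (−180°, 180°]: 47.819°.
Δφ = -42.979 − -31.133 = -11.846°.
a = sin²(Δφ/2) + cos φ₁ · cos φ₂ · sin²(Δλ/2) = 0.113515.
c = 2·atan2(√a, √(1−a)) = 0.68729 rad → d = 6371·c ≈ 4378.70 km.

4379 km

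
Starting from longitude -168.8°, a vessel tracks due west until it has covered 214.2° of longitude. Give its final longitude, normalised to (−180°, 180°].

-23.0°

Start at -168.8°; shift −214.2° → -383.0°.
-383.0° lies outside (−180°, 180°]; add 360° → -23.0°.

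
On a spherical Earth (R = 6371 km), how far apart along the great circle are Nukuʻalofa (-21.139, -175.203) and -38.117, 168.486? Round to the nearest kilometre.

2451 km

Δλ = 168.486 − -175.203 = 343.689°; wrapped into (−180°, 180°]: -16.311°.
Δφ = -38.117 − -21.139 = -16.978°.
a = sin²(Δφ/2) + cos φ₁ · cos φ₂ · sin²(Δλ/2) = 0.036559.
c = 2·atan2(√a, √(1−a)) = 0.38478 rad → d = 6371·c ≈ 2451.42 km.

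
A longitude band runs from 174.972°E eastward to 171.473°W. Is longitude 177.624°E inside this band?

Band width going east from +174.972° to -171.473°: ((-171.473 − 174.972) mod 360) = 13.555°.
Offset of +177.624° east of the west edge: ((177.624 − 174.972) mod 360) = 2.652°.
2.652° ≤ 13.555° ⇒ inside.

Yes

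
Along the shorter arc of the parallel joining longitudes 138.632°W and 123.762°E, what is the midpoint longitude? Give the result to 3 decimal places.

Signed shortest Δλ from -138.632° to +123.762° is -97.606°.
Midpoint longitude = -138.632° + (-97.606°)/2 = -138.632° − 48.803° = -187.435°.
Normalise into (−180°, 180°]: +172.565°.
(The naïve average (-138.632 + +123.762)/2 = -7.435° is on the wrong side of the globe.)

172.565°E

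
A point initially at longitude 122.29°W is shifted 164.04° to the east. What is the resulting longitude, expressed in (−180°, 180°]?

Start at -122.29°; shift +164.04° → +41.75°.
+41.75° already lies in (−180°, 180°].

41.75°E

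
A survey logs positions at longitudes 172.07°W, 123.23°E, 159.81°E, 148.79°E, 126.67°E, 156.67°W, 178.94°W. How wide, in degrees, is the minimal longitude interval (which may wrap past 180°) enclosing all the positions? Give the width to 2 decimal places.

80.10°

Sort the longitudes: -178.94°, -172.07°, -156.67°, +123.23°, +126.67°, +148.79°, +159.81°.
Eastward gaps between consecutive values (wrapping around): 6.87°, 15.40°, 279.90°, 3.44°, 22.12°, 11.02°, 21.25°.
Largest gap = 279.90° ⇒ minimal covering band is its complement: 360° − 279.90° = 80.10°.
Band runs from +123.23° eastward to -156.67°, crossing the antimeridian.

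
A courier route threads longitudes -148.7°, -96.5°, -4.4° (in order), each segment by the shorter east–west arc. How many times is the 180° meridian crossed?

0

Leg 1: -148.7° → -96.5°, shortest Δλ = 52.2° (east) — does not cross 180°.
Leg 2: -96.5° → -4.4°, shortest Δλ = 92.1° (east) — does not cross 180°.
Total crossings: 0.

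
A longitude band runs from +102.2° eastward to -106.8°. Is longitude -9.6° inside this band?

No

Band width going east from +102.2° to -106.8°: ((-106.8 − 102.2) mod 360) = 151.0°.
Offset of -9.6° east of the west edge: ((-9.6 − 102.2) mod 360) = 248.2°.
248.2° > 151.0° ⇒ outside.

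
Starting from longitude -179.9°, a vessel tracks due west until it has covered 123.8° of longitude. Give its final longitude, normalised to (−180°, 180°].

Start at -179.9°; shift −123.8° → -303.7°.
-303.7° lies outside (−180°, 180°]; add 360° → +56.3°.

+56.3°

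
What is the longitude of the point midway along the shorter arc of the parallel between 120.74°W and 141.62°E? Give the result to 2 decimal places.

Signed shortest Δλ from -120.74° to +141.62° is -97.64°.
Midpoint longitude = -120.74° + (-97.64°)/2 = -120.74° − 48.82° = -169.56°.
(The naïve average (-120.74 + +141.62)/2 = 10.44° is on the wrong side of the globe.)

169.56°W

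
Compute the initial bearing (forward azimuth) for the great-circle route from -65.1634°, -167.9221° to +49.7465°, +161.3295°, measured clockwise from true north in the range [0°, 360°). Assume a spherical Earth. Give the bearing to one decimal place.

Δλ = 161.3295 − -167.9221 = 329.2516°; wrapped into (−180°, 180°]: -30.7484°.
θ = atan2( sin Δλ · cos φ₂ , cos φ₁ · sin φ₂ − sin φ₁ · cos φ₂ · cos Δλ )
  = atan2(-0.33037, 0.82453) = -21.835° → normalised to [0°, 360°): 338.165°.

338.2°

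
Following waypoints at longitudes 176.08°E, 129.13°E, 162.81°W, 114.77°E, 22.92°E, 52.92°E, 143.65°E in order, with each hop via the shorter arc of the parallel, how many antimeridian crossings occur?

2

Leg 1: +176.08° → +129.13°, shortest Δλ = -46.95° (west) — does not cross 180°.
Leg 2: +129.13° → -162.81°, shortest Δλ = 68.06° (east) — crosses 180°.
Leg 3: -162.81° → +114.77°, shortest Δλ = -82.42° (west) — crosses 180°.
Leg 4: +114.77° → +22.92°, shortest Δλ = -91.85° (west) — does not cross 180°.
Leg 5: +22.92° → +52.92°, shortest Δλ = 30.0° (east) — does not cross 180°.
Leg 6: +52.92° → +143.65°, shortest Δλ = 90.73° (east) — does not cross 180°.
Total crossings: 2.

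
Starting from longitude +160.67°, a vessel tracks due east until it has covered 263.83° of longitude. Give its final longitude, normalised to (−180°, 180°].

+64.50°

Start at +160.67°; shift +263.83° → +424.50°.
+424.50° lies outside (−180°, 180°]; subtract 360° → +64.50°.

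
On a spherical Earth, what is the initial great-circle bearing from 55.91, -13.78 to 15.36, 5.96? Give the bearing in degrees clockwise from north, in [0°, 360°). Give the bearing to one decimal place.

Δλ = 5.96 − -13.78 = 19.74°.
θ = atan2( sin Δλ · cos φ₂ , cos φ₁ · sin φ₂ − sin φ₁ · cos φ₂ · cos Δλ )
  = atan2(0.32569, -0.60318) = 151.633° → normalised to [0°, 360°): 151.633°.

151.6°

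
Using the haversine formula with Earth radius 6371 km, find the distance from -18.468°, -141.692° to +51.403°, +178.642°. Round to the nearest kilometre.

Δλ = 178.642 − -141.692 = 320.334°; wrapped into (−180°, 180°]: -39.666°.
Δφ = 51.403 − -18.468 = 69.871°.
a = sin²(Δφ/2) + cos φ₁ · cos φ₂ · sin²(Δλ/2) = 0.396045.
c = 2·atan2(√a, √(1−a)) = 1.36136 rad → d = 6371·c ≈ 8673.21 km.

8673 km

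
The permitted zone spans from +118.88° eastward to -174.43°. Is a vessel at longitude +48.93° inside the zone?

Band width going east from +118.88° to -174.43°: ((-174.43 − 118.88) mod 360) = 66.69°.
Offset of +48.93° east of the west edge: ((48.93 − 118.88) mod 360) = 290.05°.
290.05° > 66.69° ⇒ outside.

No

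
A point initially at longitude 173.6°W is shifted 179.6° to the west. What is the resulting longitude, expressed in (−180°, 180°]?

6.8°E

Start at -173.6°; shift −179.6° → -353.2°.
-353.2° lies outside (−180°, 180°]; add 360° → +6.8°.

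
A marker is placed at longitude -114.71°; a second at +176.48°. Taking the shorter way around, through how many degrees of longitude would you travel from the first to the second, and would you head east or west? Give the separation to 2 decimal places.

Raw difference: 176.48 − -114.71 = 291.19°.
Normalise into (−180°, 180°]: 291.19° − 360° = -68.81°.
Negative ⇒ the second point lies to the west; separation 68.81°.

68.81° west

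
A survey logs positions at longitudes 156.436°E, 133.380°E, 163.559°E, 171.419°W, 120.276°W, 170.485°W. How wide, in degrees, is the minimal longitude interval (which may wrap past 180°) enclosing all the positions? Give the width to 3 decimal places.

Sort the longitudes: -171.419°, -170.485°, -120.276°, +133.380°, +156.436°, +163.559°.
Eastward gaps between consecutive values (wrapping around): 0.934°, 50.209°, 253.656°, 23.056°, 7.123°, 25.022°.
Largest gap = 253.656° ⇒ minimal covering band is its complement: 360° − 253.656° = 106.344°.
Band runs from +133.380° eastward to -120.276°, crossing the antimeridian.

106.344°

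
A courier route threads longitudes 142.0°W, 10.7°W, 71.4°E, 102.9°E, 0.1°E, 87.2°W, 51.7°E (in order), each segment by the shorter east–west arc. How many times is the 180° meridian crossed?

Leg 1: -142.0° → -10.7°, shortest Δλ = 131.3° (east) — does not cross 180°.
Leg 2: -10.7° → +71.4°, shortest Δλ = 82.1° (east) — does not cross 180°.
Leg 3: +71.4° → +102.9°, shortest Δλ = 31.5° (east) — does not cross 180°.
Leg 4: +102.9° → +0.1°, shortest Δλ = -102.8° (west) — does not cross 180°.
Leg 5: +0.1° → -87.2°, shortest Δλ = -87.3° (west) — does not cross 180°.
Leg 6: -87.2° → +51.7°, shortest Δλ = 138.9° (east) — does not cross 180°.
Total crossings: 0.

0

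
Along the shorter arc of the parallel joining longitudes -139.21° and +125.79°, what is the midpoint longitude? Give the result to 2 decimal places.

Signed shortest Δλ from -139.21° to +125.79° is -95.00°.
Midpoint longitude = -139.21° + (-95.00°)/2 = -139.21° − 47.50° = -186.71°.
Normalise into (−180°, 180°]: +173.29°.
(The naïve average (-139.21 + +125.79)/2 = -6.71° is on the wrong side of the globe.)

+173.29°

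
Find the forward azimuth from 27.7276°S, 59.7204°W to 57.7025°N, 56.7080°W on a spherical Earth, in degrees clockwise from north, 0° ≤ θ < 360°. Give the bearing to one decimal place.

1.6°

Δλ = -56.7080 − -59.7204 = 3.0124°.
θ = atan2( sin Δλ · cos φ₂ , cos φ₁ · sin φ₂ − sin φ₁ · cos φ₂ · cos Δλ )
  = atan2(0.02808, 0.99648) = 1.614° → normalised to [0°, 360°): 1.614°.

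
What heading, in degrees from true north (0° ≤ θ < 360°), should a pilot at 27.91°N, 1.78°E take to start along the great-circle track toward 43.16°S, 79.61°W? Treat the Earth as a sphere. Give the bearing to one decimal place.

227.7°

Δλ = -79.61 − 1.78 = -81.39°.
θ = atan2( sin Δλ · cos φ₂ , cos φ₁ · sin φ₂ − sin φ₁ · cos φ₂ · cos Δλ )
  = atan2(-0.72123, -0.65559) = -132.271° → normalised to [0°, 360°): 227.729°.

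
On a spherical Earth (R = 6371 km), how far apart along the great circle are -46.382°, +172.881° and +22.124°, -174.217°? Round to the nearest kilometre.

7728 km

Δλ = -174.217 − 172.881 = -347.098°; wrapped into (−180°, 180°]: 12.902°.
Δφ = 22.124 − -46.382 = 68.506°.
a = sin²(Δφ/2) + cos φ₁ · cos φ₂ · sin²(Δλ/2) = 0.324865.
c = 2·atan2(√a, √(1−a)) = 1.21294 rad → d = 6371·c ≈ 7727.62 km.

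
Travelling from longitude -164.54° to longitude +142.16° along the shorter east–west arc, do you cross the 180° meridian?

Naïve |142.16 − -164.54| = 306.7° > 180°, so the shorter arc goes the other way round — across 180°.
Signed shortest Δλ = ((142.16 − -164.54 + 180) mod 360) − 180 = -53.3°.
Going west by 53.3° from -164.54° passes through 180° before reaching +142.16°.

Yes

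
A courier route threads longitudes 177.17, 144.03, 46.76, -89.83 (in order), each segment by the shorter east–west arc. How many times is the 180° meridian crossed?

Leg 1: +177.17° → +144.03°, shortest Δλ = -33.14° (west) — does not cross 180°.
Leg 2: +144.03° → +46.76°, shortest Δλ = -97.27° (west) — does not cross 180°.
Leg 3: +46.76° → -89.83°, shortest Δλ = -136.59° (west) — does not cross 180°.
Total crossings: 0.

0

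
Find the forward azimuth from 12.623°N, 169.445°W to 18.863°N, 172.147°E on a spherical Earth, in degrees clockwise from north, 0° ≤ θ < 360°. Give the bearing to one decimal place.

291.8°

Δλ = 172.147 − -169.445 = 341.592°; wrapped into (−180°, 180°]: -18.408°.
θ = atan2( sin Δλ · cos φ₂ , cos φ₁ · sin φ₂ − sin φ₁ · cos φ₂ · cos Δλ )
  = atan2(-0.29882, 0.11927) = -68.241° → normalised to [0°, 360°): 291.759°.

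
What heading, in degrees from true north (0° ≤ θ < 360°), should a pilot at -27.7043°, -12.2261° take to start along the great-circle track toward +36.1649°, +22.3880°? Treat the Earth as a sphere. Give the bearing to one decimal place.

28.9°

Δλ = 22.3880 − -12.2261 = 34.6141°.
θ = atan2( sin Δλ · cos φ₂ , cos φ₁ · sin φ₂ − sin φ₁ · cos φ₂ · cos Δλ )
  = atan2(0.45860, 0.83136) = 28.882° → normalised to [0°, 360°): 28.882°.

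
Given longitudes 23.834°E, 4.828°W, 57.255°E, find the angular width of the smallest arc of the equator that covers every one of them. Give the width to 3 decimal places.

62.083°

Sort the longitudes: -4.828°, +23.834°, +57.255°.
Eastward gaps between consecutive values (wrapping around): 28.662°, 33.421°, 297.917°.
Largest gap = 297.917° ⇒ minimal covering band is its complement: 360° − 297.917° = 62.083°.
Band runs from -4.828° eastward to +57.255°.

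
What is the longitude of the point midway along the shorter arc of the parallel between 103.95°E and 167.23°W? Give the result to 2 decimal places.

148.36°E

Signed shortest Δλ from +103.95° to -167.23° is +88.82°.
Midpoint longitude = +103.95° + (+88.82°)/2 = +103.95° + 44.41° = +148.36°.
(The naïve average (+103.95 + -167.23)/2 = -31.64° is on the wrong side of the globe.)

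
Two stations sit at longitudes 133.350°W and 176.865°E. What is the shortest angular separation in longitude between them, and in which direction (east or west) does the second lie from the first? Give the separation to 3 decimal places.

Raw difference: 176.865 − -133.350 = 310.215°.
Normalise into (−180°, 180°]: 310.215° − 360° = -49.785°.
Negative ⇒ the second point lies to the west; separation 49.785°.

49.785° west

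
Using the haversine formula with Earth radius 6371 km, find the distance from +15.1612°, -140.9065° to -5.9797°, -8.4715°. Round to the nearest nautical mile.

Δλ = -8.4715 − -140.9065 = 132.4350°.
Δφ = -5.9797 − 15.1612 = -21.1409°.
a = sin²(Δφ/2) + cos φ₁ · cos φ₂ · sin²(Δλ/2) = 0.837485.
c = 2·atan2(√a, √(1−a)) = 2.31172 rad → d = 6371·c ≈ 14727.97 km ≈ 7952.47 nmi.

7952 nmi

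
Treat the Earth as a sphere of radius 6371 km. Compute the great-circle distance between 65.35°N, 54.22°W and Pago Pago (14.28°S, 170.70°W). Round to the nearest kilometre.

Δλ = -170.70 − -54.22 = -116.48°.
Δφ = -14.28 − 65.35 = -79.63°.
a = sin²(Δφ/2) + cos φ₁ · cos φ₂ · sin²(Δλ/2) = 0.702202.
c = 2·atan2(√a, √(1−a)) = 1.98712 rad → d = 6371·c ≈ 12659.97 km.

12660 km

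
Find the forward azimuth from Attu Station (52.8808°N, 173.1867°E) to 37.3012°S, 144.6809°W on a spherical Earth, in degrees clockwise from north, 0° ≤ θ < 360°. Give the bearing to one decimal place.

Δλ = -144.6809 − 173.1867 = -317.8676°; wrapped into (−180°, 180°]: 42.1324°.
θ = atan2( sin Δλ · cos φ₂ , cos φ₁ · sin φ₂ − sin φ₁ · cos φ₂ · cos Δλ )
  = atan2(0.53363, -0.83609) = 147.452° → normalised to [0°, 360°): 147.452°.

147.5°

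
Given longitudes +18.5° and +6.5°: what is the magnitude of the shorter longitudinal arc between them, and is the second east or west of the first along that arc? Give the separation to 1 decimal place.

Raw difference: 6.5 − 18.5 = -12.0°.
Normalise into (−180°, 180°]: -12.0° stays -12.0°.
Negative ⇒ the second point lies to the west; separation 12.0°.

12.0° west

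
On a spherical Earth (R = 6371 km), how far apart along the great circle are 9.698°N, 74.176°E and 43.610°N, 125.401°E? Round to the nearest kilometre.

Δλ = 125.401 − 74.176 = 51.225°.
Δφ = 43.610 − 9.698 = 33.912°.
a = sin²(Δφ/2) + cos φ₁ · cos φ₂ · sin²(Δλ/2) = 0.218421.
c = 2·atan2(√a, √(1−a)) = 0.97259 rad → d = 6371·c ≈ 6196.39 km.

6196 km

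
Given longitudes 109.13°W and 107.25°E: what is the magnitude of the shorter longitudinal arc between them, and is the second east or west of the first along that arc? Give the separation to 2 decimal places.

Raw difference: 107.25 − -109.13 = 216.38°.
Normalise into (−180°, 180°]: 216.38° − 360° = -143.62°.
Negative ⇒ the second point lies to the west; separation 143.62°.

143.62° west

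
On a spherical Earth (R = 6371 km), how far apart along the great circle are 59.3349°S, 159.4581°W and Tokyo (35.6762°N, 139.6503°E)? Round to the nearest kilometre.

11949 km

Δλ = 139.6503 − -159.4581 = 299.1084°; wrapped into (−180°, 180°]: -60.8916°.
Δφ = 35.6762 − -59.3349 = 95.0111°.
a = sin²(Δφ/2) + cos φ₁ · cos φ₂ · sin²(Δλ/2) = 0.650054.
c = 2·atan2(√a, √(1−a)) = 1.87560 rad → d = 6371·c ≈ 11949.46 km.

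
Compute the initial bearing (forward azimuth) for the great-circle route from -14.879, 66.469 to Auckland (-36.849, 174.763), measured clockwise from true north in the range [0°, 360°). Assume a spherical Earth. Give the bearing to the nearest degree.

130°

Δλ = 174.763 − 66.469 = 108.294°.
θ = atan2( sin Δλ · cos φ₂ , cos φ₁ · sin φ₂ − sin φ₁ · cos φ₂ · cos Δλ )
  = atan2(0.75977, -0.64410) = 130.290° → normalised to [0°, 360°): 130.290°.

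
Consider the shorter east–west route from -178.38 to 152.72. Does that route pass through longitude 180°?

Naïve |152.72 − -178.38| = 331.1° > 180°, so the shorter arc goes the other way round — across 180°.
Signed shortest Δλ = ((152.72 − -178.38 + 180) mod 360) − 180 = -28.9°.
Going west by 28.9° from -178.38° passes through 180° before reaching +152.72°.

Yes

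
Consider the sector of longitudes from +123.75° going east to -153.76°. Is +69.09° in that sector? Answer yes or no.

No

Band width going east from +123.75° to -153.76°: ((-153.76 − 123.75) mod 360) = 82.49°.
Offset of +69.09° east of the west edge: ((69.09 − 123.75) mod 360) = 305.34°.
305.34° > 82.49° ⇒ outside.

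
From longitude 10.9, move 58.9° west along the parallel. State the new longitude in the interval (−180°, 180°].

Start at +10.9°; shift −58.9° → -48.0°.
-48.0° already lies in (−180°, 180°].

-48.0°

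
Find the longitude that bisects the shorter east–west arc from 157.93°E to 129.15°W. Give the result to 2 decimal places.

Signed shortest Δλ from +157.93° to -129.15° is +72.92°.
Midpoint longitude = +157.93° + (+72.92°)/2 = +157.93° + 36.46° = +194.39°.
Normalise into (−180°, 180°]: -165.61°.
(The naïve average (+157.93 + -129.15)/2 = 14.39° is on the wrong side of the globe.)

165.61°W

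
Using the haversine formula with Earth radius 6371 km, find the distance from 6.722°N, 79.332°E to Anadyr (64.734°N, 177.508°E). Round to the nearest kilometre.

9717 km

Δλ = 177.508 − 79.332 = 98.176°.
Δφ = 64.734 − 6.722 = 58.012°.
a = sin²(Δφ/2) + cos φ₁ · cos φ₂ · sin²(Δλ/2) = 0.477214.
c = 2·atan2(√a, √(1−a)) = 1.52521 rad → d = 6371·c ≈ 9717.11 km.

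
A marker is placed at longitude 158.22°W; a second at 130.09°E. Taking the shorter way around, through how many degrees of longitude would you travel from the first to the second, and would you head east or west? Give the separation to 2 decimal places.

71.69° west

Raw difference: 130.09 − -158.22 = 288.31°.
Normalise into (−180°, 180°]: 288.31° − 360° = -71.69°.
Negative ⇒ the second point lies to the west; separation 71.69°.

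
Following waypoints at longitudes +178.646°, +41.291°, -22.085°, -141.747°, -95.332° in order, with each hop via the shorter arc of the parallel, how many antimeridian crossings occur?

Leg 1: +178.646° → +41.291°, shortest Δλ = -137.355° (west) — does not cross 180°.
Leg 2: +41.291° → -22.085°, shortest Δλ = -63.376° (west) — does not cross 180°.
Leg 3: -22.085° → -141.747°, shortest Δλ = -119.662° (west) — does not cross 180°.
Leg 4: -141.747° → -95.332°, shortest Δλ = 46.415° (east) — does not cross 180°.
Total crossings: 0.

0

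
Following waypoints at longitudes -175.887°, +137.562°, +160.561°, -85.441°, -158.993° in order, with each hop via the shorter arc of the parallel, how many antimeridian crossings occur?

2

Leg 1: -175.887° → +137.562°, shortest Δλ = -46.551° (west) — crosses 180°.
Leg 2: +137.562° → +160.561°, shortest Δλ = 22.999° (east) — does not cross 180°.
Leg 3: +160.561° → -85.441°, shortest Δλ = 113.998° (east) — crosses 180°.
Leg 4: -85.441° → -158.993°, shortest Δλ = -73.552° (west) — does not cross 180°.
Total crossings: 2.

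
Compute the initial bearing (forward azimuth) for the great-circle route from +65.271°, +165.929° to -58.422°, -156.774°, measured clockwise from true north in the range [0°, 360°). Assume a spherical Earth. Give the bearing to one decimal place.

156.6°

Δλ = -156.774 − 165.929 = -322.703°; wrapped into (−180°, 180°]: 37.297°.
θ = atan2( sin Δλ · cos φ₂ , cos φ₁ · sin φ₂ − sin φ₁ · cos φ₂ · cos Δλ )
  = atan2(0.31731, -0.73476) = 156.643° → normalised to [0°, 360°): 156.643°.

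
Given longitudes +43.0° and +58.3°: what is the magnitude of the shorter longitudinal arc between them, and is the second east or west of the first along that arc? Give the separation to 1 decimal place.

Raw difference: 58.3 − 43.0 = 15.3°.
Normalise into (−180°, 180°]: 15.3° stays 15.3°.
Positive ⇒ the second point lies to the east; separation 15.3°.

15.3° east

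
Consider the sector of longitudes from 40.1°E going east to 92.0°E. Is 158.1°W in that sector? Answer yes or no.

No

Band width going east from +40.1° to +92.0°: ((92.0 − 40.1) mod 360) = 51.9°.
Offset of -158.1° east of the west edge: ((-158.1 − 40.1) mod 360) = 161.8°.
161.8° > 51.9° ⇒ outside.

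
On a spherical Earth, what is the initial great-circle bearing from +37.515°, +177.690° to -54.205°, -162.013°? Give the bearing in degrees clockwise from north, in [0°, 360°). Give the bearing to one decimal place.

168.3°

Δλ = -162.013 − 177.690 = -339.703°; wrapped into (−180°, 180°]: 20.297°.
θ = atan2( sin Δλ · cos φ₂ , cos φ₁ · sin φ₂ − sin φ₁ · cos φ₂ · cos Δλ )
  = atan2(0.20289, -0.97743) = 168.273° → normalised to [0°, 360°): 168.273°.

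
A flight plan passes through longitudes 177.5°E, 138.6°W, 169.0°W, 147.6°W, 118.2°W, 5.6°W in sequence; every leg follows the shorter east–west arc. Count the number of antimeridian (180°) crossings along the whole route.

1

Leg 1: +177.5° → -138.6°, shortest Δλ = 43.9° (east) — crosses 180°.
Leg 2: -138.6° → -169.0°, shortest Δλ = -30.4° (west) — does not cross 180°.
Leg 3: -169.0° → -147.6°, shortest Δλ = 21.4° (east) — does not cross 180°.
Leg 4: -147.6° → -118.2°, shortest Δλ = 29.4° (east) — does not cross 180°.
Leg 5: -118.2° → -5.6°, shortest Δλ = 112.6° (east) — does not cross 180°.
Total crossings: 1.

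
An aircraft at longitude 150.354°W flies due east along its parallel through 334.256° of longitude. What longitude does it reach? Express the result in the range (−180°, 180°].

Start at -150.354°; shift +334.256° → +183.902°.
+183.902° lies outside (−180°, 180°]; subtract 360° → -176.098°.

176.098°W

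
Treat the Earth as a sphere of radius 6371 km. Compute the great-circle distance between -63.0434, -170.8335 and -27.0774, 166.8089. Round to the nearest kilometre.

4318 km

Δλ = 166.8089 − -170.8335 = 337.6424°; wrapped into (−180°, 180°]: -22.3576°.
Δφ = -27.0774 − -63.0434 = 35.9660°.
a = sin²(Δφ/2) + cos φ₁ · cos φ₂ · sin²(Δλ/2) = 0.110488.
c = 2·atan2(√a, √(1−a)) = 0.67769 rad → d = 6371·c ≈ 4317.55 km.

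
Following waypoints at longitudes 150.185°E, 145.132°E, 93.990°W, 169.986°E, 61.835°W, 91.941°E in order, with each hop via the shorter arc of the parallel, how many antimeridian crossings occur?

Leg 1: +150.185° → +145.132°, shortest Δλ = -5.053° (west) — does not cross 180°.
Leg 2: +145.132° → -93.990°, shortest Δλ = 120.878° (east) — crosses 180°.
Leg 3: -93.990° → +169.986°, shortest Δλ = -96.024° (west) — crosses 180°.
Leg 4: +169.986° → -61.835°, shortest Δλ = 128.179° (east) — crosses 180°.
Leg 5: -61.835° → +91.941°, shortest Δλ = 153.776° (east) — does not cross 180°.
Total crossings: 3.

3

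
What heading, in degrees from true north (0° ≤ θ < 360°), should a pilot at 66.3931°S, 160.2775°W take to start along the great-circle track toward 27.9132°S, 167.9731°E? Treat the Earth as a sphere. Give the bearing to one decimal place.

317.1°

Δλ = 167.9731 − -160.2775 = 328.2506°; wrapped into (−180°, 180°]: -31.7494°.
θ = atan2( sin Δλ · cos φ₂ , cos φ₁ · sin φ₂ − sin φ₁ · cos φ₂ · cos Δλ )
  = atan2(-0.46499, 0.50107) = -42.861° → normalised to [0°, 360°): 317.139°.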